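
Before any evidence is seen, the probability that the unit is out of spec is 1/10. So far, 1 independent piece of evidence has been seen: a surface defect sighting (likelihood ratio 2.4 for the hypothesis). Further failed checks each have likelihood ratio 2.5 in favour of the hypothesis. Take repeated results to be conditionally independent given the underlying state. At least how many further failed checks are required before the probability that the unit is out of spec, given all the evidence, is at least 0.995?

Prior odds = 0.1/0.9 = 1/9.
Bayes factor of the evidence already in hand = 2.4.
Odds after that evidence = (1/9) × 2.4 = 4/15.
Target odds = 0.995/0.005 = 199.
Need 2.5ⁿ ≥ 199 ÷ (4/15) = 746.25.
2.5⁷ = 610.3515625 falls short of 746.25 but 2.5⁸ = 390625/256 reaches it, so n = 8.

8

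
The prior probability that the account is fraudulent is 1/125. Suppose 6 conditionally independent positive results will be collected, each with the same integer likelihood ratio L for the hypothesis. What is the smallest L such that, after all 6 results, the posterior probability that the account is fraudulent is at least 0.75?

3

Prior odds = 0.008/0.992 = 1/124.
Target odds = 0.75/0.25 = 3.
Need L⁶ ≥ 3 ÷ (1/124) = 372.
2⁶ = 64 < 372 ≤ 729 = 3⁶, so L = 3.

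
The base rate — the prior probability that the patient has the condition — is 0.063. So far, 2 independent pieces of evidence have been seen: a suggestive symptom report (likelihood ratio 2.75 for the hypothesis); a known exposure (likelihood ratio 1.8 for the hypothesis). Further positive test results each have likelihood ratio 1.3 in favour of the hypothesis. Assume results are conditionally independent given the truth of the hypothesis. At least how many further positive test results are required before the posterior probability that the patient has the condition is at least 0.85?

11

Prior odds = 0.063/0.937 = 63/937.
Combined Bayes factor of the evidence already in hand = 2.75 × 1.8 = 4.95.
Odds after that evidence = (63/937) × 4.95 = 6237/18740.
Target odds = 0.85/0.15 = 17/3.
Need 1.3ⁿ ≥ 17/3 ÷ (6237/18740) = 318580/18711.
1.3¹⁰ ≈13.7858 falls short of 318580/18711 but 1.3¹¹ ≈17.9216 reaches it, so n = 11.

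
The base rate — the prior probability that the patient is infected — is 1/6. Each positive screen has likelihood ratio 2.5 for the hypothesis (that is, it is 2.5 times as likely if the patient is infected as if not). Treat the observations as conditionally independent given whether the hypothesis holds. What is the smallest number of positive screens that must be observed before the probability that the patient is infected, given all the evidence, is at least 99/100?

7

Prior odds = (1/6)/(5/6) = 0.2.
Likelihood ratio per positive screen = 2.5.
Target posterior odds = 0.99/0.01 = 99.
Need 0.2 × 2.5ⁿ ≥ 99, i.e. 2.5ⁿ ≥ 495.
2.5⁶ = 244.140625 falls short of 495 but 2.5⁷ = 610.3515625 reaches it, so n = 7.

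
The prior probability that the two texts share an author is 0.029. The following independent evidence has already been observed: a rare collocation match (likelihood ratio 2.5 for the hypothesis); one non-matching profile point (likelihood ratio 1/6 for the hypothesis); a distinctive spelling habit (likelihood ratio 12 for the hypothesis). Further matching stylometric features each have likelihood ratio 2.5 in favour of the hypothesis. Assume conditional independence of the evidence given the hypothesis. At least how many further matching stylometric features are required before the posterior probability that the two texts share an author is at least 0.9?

5

Prior odds = 0.029/0.971 = 29/971.
Combined Bayes factor of the evidence already in hand = 2.5 × (1/6) × 12 = 5.
Odds after that evidence = (29/971) × 5 = 145/971.
Target odds = 0.9/0.1 = 9.
Need 2.5ⁿ ≥ 9 ÷ (145/971) = 8739/145.
2.5⁴ = 39.0625 falls short of 8739/145 but 2.5⁵ = 97.65625 reaches it, so n = 5.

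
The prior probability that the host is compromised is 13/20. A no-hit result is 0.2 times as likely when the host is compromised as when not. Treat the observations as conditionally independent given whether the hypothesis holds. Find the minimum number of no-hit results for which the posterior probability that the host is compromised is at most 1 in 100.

4

Prior odds: 0.65 ÷ 0.35 = 13/7.
Likelihood ratio per no-hit result = 0.2.
Target posterior odds = 0.01/0.99 = 1/99.
Require 0.2ⁿ ≤ 1/99 ÷ (13/7) = 7/1287.
0.2³ = 0.008 is still above 7/1287 but 0.2⁴ = 0.0016 is at or below it, so n = 4.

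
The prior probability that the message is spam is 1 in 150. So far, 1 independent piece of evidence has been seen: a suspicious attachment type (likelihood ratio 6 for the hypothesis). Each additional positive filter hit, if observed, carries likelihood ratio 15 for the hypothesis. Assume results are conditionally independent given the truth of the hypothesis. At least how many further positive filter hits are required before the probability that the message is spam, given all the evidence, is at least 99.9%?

Prior odds = (1/150)/(149/150) = 1/149.
Bayes factor of the evidence already in hand = 6.
Odds after that evidence = (1/149) × 6 = 6/149.
Target odds = 0.999/0.001 = 999.
Need 15ⁿ ≥ 999 ÷ (6/149) = 24808.5.
15³ = 3375 falls short of 24808.5 but 15⁴ = 50625 reaches it, so n = 4.

4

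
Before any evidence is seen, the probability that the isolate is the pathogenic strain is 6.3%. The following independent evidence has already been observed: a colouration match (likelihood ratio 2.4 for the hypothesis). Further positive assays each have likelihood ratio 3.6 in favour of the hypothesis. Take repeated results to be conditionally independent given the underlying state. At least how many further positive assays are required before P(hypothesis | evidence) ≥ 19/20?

4

Prior odds = 0.063/0.937 = 63/937.
Bayes factor of the evidence already in hand = 2.4.
Odds after that evidence = (63/937) × 2.4 = 756/4685.
Target odds = 0.95/0.05 = 19.
Need 3.6ⁿ ≥ 19 ÷ (756/4685) = 89015/756.
3.6³ = 46.656 falls short of 89015/756 but 3.6⁴ = 167.9616 reaches it, so n = 4.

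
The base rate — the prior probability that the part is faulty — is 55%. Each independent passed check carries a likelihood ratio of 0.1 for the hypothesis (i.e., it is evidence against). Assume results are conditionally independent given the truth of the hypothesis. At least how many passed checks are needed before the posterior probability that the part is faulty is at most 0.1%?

Prior odds: 0.55 ÷ 0.45 = 11/9.
Likelihood ratio per passed check = 0.1.
Target odds: 0.001 ÷ 0.999 = 1/999.
Require 0.1ⁿ ≤ 1/999 ÷ (11/9) = 1/1221.
0.1³ = 0.001 is still above 1/1221 but 0.1⁴ = 0.0001 is at or below it, so n = 4.

4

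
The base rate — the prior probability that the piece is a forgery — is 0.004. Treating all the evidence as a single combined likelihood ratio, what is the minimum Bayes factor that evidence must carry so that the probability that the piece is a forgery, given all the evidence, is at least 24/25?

Prior odds = 0.004/0.996 = 1/249.
Target odds = 0.96/0.04 = 24.
Required Bayes factor = 24 ÷ (1/249) = 5976.

5976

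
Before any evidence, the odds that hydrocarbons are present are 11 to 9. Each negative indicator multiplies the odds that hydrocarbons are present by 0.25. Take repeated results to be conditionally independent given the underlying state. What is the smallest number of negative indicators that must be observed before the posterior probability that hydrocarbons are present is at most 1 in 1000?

6

Prior odds = 11/9.
Likelihood ratio per negative indicator = 0.25.
Target odds: 0.001 ÷ 0.999 = 1/999.
Need (11/9) × 0.25ⁿ ≤ 1/999, i.e. 0.25ⁿ ≤ 1/1221.
0.25⁵ = 1/1024 is still above 1/1221 but 0.25⁶ = 1/4096 is at or below it, so n = 6.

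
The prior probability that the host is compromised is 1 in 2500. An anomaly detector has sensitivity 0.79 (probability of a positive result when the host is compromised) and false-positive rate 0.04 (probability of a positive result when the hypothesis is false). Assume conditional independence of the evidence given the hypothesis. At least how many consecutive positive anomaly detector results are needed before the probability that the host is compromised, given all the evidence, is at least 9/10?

4

Prior odds: 0.0004 ÷ 0.9996 = 1/2499.
Likelihood ratio of a positive result = 0.79/0.04 = 19.75.
Target posterior odds = 0.9/0.1 = 9.
Require 19.75ⁿ ≥ 9 ÷ (1/2499) = 22491.
19.75³ = 7703.734375 falls short of 22491 but 19.75⁴ = 38950081/256 reaches it, so n = 4.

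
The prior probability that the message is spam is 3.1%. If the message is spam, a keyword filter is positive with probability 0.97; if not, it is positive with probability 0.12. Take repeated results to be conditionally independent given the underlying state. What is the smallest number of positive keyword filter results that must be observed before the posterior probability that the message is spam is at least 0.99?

Prior odds = 0.031/0.969 = 31/969.
Likelihood ratio of a positive = 0.97/0.12 = 97/12.
Target odds: 0.99 ÷ 0.01 = 99.
Need (31/969) × (97/12)ⁿ ≥ 99, i.e. (97/12)ⁿ ≥ 95931/31.
(97/12)³ = 912673/1728 falls short of 95931/31 but (97/12)⁴ = 88529281/20736 reaches it, so n = 4.

4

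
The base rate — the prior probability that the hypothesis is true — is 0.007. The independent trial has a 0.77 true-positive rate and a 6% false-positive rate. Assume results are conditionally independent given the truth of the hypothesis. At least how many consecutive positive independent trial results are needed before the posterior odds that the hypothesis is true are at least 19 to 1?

4

Prior odds = 0.007/0.993 = 7/993.
Likelihood ratio of a positive result = 0.77/0.06 = 77/6.
Target odds = 19.
Need (7/993) × (77/6)ⁿ ≥ 19, i.e. (77/6)ⁿ ≥ 18867/7.
(77/6)³ = 456533/216 falls short of 18867/7 but (77/6)⁴ = 35153041/1296 reaches it, so n = 4.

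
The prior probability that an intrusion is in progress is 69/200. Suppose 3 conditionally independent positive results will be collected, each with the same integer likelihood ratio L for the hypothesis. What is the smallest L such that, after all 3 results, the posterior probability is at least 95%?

4

Prior odds = 0.345/0.655 = 69/131.
Target odds = 0.95/0.05 = 19.
Need L³ ≥ 19 ÷ (69/131) = 2489/69.
3³ = 27 < 2489/69 ≤ 64 = 4³, so L = 4.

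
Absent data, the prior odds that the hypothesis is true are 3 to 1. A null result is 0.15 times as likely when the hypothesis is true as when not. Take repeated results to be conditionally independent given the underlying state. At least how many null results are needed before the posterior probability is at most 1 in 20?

3

Prior odds = 3.
Likelihood ratio per null result = 0.15.
Target odds: 0.05 ÷ 0.95 = 1/19.
Need 3 × 0.15ⁿ ≤ 1/19, i.e. 0.15ⁿ ≤ 1/57.
0.15² = 0.0225 is still above 1/57 but 0.15³ = 0.003375 is at or below it, so n = 3.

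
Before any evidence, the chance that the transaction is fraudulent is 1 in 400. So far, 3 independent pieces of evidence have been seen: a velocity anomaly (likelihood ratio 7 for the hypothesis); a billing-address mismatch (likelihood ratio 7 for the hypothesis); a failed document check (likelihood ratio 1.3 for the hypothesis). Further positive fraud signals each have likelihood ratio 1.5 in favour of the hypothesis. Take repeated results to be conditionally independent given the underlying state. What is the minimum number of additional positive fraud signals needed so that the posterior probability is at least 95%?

12

Prior odds = 0.0025/0.9975 = 1/399.
Combined Bayes factor of the evidence already in hand = 7 × 7 × 1.3 = 63.7.
Odds after that evidence = (1/399) × 63.7 = 91/570.
Target odds = 0.95/0.05 = 19.
Need 1.5ⁿ ≥ 19 ÷ (91/570) = 10830/91.
1.5¹¹ = 177147/2048 falls short of 10830/91 but 1.5¹² = 531441/4096 reaches it, so n = 12.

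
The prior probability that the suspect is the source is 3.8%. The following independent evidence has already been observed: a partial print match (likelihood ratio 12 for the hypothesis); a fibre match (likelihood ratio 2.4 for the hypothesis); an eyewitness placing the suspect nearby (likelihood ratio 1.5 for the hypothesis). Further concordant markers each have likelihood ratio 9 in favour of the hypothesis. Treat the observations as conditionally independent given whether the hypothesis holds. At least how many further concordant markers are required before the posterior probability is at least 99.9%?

Prior odds = 0.038/0.962 = 19/481.
Combined Bayes factor of the evidence already in hand = 12 × 2.4 × 1.5 = 43.2.
Odds after that evidence = (19/481) × 43.2 = 4104/2405.
Target odds = 0.999/0.001 = 999.
Need 9ⁿ ≥ 999 ÷ (4104/2405) = 88985/152.
9² = 81 falls short of 88985/152 but 9³ = 729 reaches it, so n = 3.

3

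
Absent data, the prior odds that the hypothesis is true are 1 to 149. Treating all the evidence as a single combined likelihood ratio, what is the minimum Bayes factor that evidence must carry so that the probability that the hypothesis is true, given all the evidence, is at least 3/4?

447

Prior odds = 1/149.
Target odds = 0.75/0.25 = 3.
Required Bayes factor = 3 ÷ (1/149) = 447.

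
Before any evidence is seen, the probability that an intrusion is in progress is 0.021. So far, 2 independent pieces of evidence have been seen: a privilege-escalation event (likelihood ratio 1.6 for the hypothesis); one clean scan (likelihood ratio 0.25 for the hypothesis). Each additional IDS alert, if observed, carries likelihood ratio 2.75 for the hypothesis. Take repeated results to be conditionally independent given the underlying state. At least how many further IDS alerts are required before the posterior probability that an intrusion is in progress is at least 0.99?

10

Prior odds = 0.021/0.979 = 21/979.
Combined Bayes factor of the evidence already in hand = 1.6 × 0.25 = 0.4.
Odds after that evidence = (21/979) × 0.4 = 42/4895.
Target odds = 0.99/0.01 = 99.
Need 2.75ⁿ ≥ 99 ÷ (42/4895) = 161535/14.
2.75⁹ ≈8994.86 falls short of 161535/14 but 2.75¹⁰ ≈24735.9 reaches it, so n = 10.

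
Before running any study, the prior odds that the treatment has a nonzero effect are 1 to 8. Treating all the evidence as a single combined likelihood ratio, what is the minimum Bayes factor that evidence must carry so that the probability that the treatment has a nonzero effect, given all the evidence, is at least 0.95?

152

Prior odds = 0.125.
Target odds = 0.95/0.05 = 19.
Required Bayes factor = 19 ÷ 0.125 = 152.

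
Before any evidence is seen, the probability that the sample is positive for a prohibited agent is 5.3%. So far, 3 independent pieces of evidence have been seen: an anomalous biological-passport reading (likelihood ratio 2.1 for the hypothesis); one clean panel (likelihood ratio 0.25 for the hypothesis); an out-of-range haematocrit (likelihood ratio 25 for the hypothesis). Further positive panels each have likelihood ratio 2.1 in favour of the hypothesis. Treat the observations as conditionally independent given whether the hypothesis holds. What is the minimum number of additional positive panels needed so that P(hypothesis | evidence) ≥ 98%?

Prior odds = 0.053/0.947 = 53/947.
Combined Bayes factor of the evidence already in hand = 2.1 × 0.25 × 25 = 13.125.
Odds after that evidence = (53/947) × 13.125 = 5565/7576.
Target odds = 0.98/0.02 = 49.
Need 2.1ⁿ ≥ 49 ÷ (5565/7576) = 53032/795.
2.1⁵ = 4084101/100000 falls short of 53032/795 but 2.1⁶ = 85766121/1000000 reaches it, so n = 6.

6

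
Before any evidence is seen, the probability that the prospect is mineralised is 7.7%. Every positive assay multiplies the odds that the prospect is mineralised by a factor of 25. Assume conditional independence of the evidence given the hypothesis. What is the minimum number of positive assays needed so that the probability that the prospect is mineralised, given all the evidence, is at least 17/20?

Prior odds: 0.077 ÷ 0.923 = 77/923.
Likelihood ratio per positive assay = 25.
Target odds: 0.85 ÷ 0.15 = 17/3.
Need (77/923) × 25ⁿ ≥ 17/3, i.e. 25ⁿ ≥ 15691/231.
25¹ = 25 falls short of 15691/231 but 25² = 625 reaches it, so n = 2.

2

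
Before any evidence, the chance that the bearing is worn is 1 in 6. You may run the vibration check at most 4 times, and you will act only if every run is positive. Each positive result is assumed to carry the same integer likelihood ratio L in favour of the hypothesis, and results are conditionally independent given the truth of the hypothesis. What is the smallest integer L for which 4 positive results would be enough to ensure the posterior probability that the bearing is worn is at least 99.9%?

Prior odds = (1/6)/(5/6) = 0.2.
Target odds = 0.999/0.001 = 999.
Need L⁴ ≥ 999 ÷ 0.2 = 4995.
8⁴ = 4096 < 4995 ≤ 6561 = 9⁴, so L = 9.

9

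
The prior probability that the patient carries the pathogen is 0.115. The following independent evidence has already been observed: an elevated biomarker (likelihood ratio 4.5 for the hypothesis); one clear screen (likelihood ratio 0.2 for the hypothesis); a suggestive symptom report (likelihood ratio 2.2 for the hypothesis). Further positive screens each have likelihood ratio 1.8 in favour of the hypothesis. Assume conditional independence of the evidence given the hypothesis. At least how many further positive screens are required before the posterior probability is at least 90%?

7

Prior odds = 0.115/0.885 = 23/177.
Combined Bayes factor of the evidence already in hand = 4.5 × 0.2 × 2.2 = 1.98.
Odds after that evidence = (23/177) × 1.98 = 759/2950.
Target odds = 0.9/0.1 = 9.
Need 1.8ⁿ ≥ 9 ÷ (759/2950) = 8850/253.
1.8⁶ = 531441/15625 falls short of 8850/253 but 1.8⁷ = 4782969/78125 reaches it, so n = 7.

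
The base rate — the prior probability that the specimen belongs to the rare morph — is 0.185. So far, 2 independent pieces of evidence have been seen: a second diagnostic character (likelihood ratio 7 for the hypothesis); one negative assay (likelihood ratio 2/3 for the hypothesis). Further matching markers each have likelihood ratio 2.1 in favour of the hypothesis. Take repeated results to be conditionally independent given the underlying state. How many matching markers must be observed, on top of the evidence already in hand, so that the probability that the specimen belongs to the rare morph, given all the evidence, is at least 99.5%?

Prior odds = 0.185/0.815 = 37/163.
Combined Bayes factor of the evidence already in hand = 7 × (2/3) = 14/3.
Odds after that evidence = (37/163) × 14/3 = 518/489.
Target odds = 0.995/0.005 = 199.
Need 2.1ⁿ ≥ 199 ÷ (518/489) = 97311/518.
2.1⁷ ≈180.109 falls short of 97311/518 but 2.1⁸ ≈378.229 reaches it, so n = 8.

8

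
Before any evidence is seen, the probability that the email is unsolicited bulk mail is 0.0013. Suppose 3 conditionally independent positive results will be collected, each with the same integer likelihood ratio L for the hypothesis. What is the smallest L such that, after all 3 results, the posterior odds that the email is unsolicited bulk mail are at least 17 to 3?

Prior odds = 0.0013/0.9987 = 13/9987.
Target odds = 17/3.
Need L³ ≥ 17/3 ÷ (13/9987) = 56593/13.
16³ = 4096 < 56593/13 ≤ 4913 = 17³, so L = 17.

17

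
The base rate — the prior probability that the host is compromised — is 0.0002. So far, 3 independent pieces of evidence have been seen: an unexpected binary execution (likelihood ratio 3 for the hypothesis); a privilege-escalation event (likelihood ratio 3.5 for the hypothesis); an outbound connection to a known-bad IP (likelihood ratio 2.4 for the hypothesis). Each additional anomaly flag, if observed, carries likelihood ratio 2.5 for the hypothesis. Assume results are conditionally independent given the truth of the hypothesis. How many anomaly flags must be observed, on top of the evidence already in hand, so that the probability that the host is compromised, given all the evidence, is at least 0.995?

Prior odds = 0.0002/0.9998 = 1/4999.
Combined Bayes factor of the evidence already in hand = 3 × 3.5 × 2.4 = 25.2.
Odds after that evidence = (1/4999) × 25.2 = 126/24995.
Target odds = 0.995/0.005 = 199.
Need 2.5ⁿ ≥ 199 ÷ (126/24995) = 4974005/126.
2.5¹¹ = 48828125/2048 falls short of 4974005/126 but 2.5¹² = 244140625/4096 reaches it, so n = 12.

12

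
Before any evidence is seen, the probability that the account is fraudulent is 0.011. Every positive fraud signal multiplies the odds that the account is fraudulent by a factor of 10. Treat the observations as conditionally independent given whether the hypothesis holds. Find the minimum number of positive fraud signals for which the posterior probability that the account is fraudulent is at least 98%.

4

Prior odds: 0.011 ÷ 0.989 = 11/989.
Likelihood ratio per positive fraud signal = 10.
Target posterior odds = 0.98/0.02 = 49.
Require 10ⁿ ≥ 49 ÷ (11/989) = 48461/11.
10³ = 1000 falls short of 48461/11 but 10⁴ = 10000 reaches it, so n = 4.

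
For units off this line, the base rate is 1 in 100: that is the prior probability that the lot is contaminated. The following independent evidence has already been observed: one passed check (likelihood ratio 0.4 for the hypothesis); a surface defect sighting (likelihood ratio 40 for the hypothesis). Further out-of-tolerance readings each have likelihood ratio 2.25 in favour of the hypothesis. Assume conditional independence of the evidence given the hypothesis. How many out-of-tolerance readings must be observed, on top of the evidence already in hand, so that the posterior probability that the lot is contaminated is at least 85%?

Prior odds = 0.01/0.99 = 1/99.
Combined Bayes factor of the evidence already in hand = 0.4 × 40 = 16.
Odds after that evidence = (1/99) × 16 = 16/99.
Target odds = 0.85/0.15 = 17/3.
Need 2.25ⁿ ≥ 17/3 ÷ (16/99) = 35.0625.
2.25⁴ = 25.62890625 falls short of 35.0625 but 2.25⁵ = 59049/1024 reaches it, so n = 5.

5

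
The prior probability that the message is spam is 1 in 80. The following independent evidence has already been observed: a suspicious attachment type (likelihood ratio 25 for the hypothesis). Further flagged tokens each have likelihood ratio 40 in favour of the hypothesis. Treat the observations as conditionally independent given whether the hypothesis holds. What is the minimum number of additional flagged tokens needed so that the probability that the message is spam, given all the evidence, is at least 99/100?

2

Prior odds = 0.0125/0.9875 = 1/79.
Bayes factor of the evidence already in hand = 25.
Odds after that evidence = (1/79) × 25 = 25/79.
Target odds = 0.99/0.01 = 99.
Need 40ⁿ ≥ 99 ÷ (25/79) = 312.84.
40¹ = 40 falls short of 312.84 but 40² = 1600 reaches it, so n = 2.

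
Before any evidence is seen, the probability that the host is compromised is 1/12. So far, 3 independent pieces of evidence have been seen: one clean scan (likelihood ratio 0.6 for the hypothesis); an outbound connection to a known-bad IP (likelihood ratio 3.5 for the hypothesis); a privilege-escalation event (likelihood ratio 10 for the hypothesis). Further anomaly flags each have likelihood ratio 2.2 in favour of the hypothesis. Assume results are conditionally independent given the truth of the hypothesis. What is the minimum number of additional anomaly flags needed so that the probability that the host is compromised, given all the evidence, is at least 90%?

Prior odds = (1/12)/(11/12) = 1/11.
Combined Bayes factor of the evidence already in hand = 0.6 × 3.5 × 10 = 21.
Odds after that evidence = (1/11) × 21 = 21/11.
Target odds = 0.9/0.1 = 9.
Need 2.2ⁿ ≥ 9 ÷ (21/11) = 33/7.
2.2¹ = 2.2 falls short of 33/7 but 2.2² = 4.84 reaches it, so n = 2.

2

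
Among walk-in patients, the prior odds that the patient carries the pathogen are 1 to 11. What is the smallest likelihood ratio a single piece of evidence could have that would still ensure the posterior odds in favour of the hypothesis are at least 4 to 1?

44

Prior odds = 1/11.
Target odds = 4.
Required Bayes factor = 4 ÷ (1/11) = 44.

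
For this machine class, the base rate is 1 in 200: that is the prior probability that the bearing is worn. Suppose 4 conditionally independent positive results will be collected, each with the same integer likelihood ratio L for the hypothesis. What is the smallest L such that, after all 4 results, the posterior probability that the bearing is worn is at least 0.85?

6

Prior odds = 0.005/0.995 = 1/199.
Target odds = 0.85/0.15 = 17/3.
Need L⁴ ≥ 17/3 ÷ (1/199) = 3383/3.
5⁴ = 625 < 3383/3 ≤ 1296 = 6⁴, so L = 6.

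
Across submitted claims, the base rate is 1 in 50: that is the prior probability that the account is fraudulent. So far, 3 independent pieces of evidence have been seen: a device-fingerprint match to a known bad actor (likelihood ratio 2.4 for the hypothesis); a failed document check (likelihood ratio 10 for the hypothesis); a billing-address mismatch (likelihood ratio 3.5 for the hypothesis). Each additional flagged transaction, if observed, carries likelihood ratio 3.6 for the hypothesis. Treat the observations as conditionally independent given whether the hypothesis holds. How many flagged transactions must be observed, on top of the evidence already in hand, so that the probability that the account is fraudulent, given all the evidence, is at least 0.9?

2

Prior odds = 0.02/0.98 = 1/49.
Combined Bayes factor of the evidence already in hand = 2.4 × 10 × 3.5 = 84.
Odds after that evidence = (1/49) × 84 = 12/7.
Target odds = 0.9/0.1 = 9.
Need 3.6ⁿ ≥ 9 ÷ (12/7) = 5.25.
3.6¹ = 3.6 falls short of 5.25 but 3.6² = 12.96 reaches it, so n = 2.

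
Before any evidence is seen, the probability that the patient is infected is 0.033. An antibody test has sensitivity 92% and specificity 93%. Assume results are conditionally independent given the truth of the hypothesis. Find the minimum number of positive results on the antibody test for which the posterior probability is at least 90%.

3

Prior odds = 0.033/0.967 = 33/967.
False-positive rate = 1 − 0.93 = 0.07; likelihood ratio of a positive = 0.92/0.07 = 92/7.
Target odds: 0.9 ÷ 0.1 = 9.
Require (92/7)ⁿ ≥ 9 ÷ (33/967) = 2901/11.
(92/7)² = 8464/49 falls short of 2901/11 but (92/7)³ = 778688/343 reaches it, so n = 3.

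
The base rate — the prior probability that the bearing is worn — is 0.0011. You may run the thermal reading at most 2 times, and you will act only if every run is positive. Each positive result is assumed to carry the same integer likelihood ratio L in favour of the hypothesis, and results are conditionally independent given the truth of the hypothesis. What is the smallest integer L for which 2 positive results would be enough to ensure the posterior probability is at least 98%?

Prior odds = 0.0011/0.9989 = 11/9989.
Target odds = 0.98/0.02 = 49.
Need L² ≥ 49 ÷ (11/9989) = 489461/11.
210² = 44100 < 489461/11 ≤ 44521 = 211², so L = 211.

211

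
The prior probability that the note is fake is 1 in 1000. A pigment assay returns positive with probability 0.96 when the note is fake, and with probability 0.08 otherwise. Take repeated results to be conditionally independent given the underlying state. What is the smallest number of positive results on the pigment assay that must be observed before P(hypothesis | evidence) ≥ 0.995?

Prior odds = 0.001/0.999 = 1/999.
Likelihood ratio of a positive result = 0.96/0.08 = 12.
Target odds: 0.995 ÷ 0.005 = 199.
Need (1/999) × 12ⁿ ≥ 199, i.e. 12ⁿ ≥ 198801.
12⁴ = 20736 falls short of 198801 but 12⁵ = 248832 reaches it, so n = 5.

5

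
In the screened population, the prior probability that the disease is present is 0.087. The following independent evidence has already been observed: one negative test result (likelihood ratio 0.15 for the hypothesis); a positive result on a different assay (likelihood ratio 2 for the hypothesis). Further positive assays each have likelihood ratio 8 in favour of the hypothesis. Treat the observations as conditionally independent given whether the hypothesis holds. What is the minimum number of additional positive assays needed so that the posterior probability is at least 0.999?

6

Prior odds = 0.087/0.913 = 87/913.
Combined Bayes factor of the evidence already in hand = 0.15 × 2 = 0.3.
Odds after that evidence = (87/913) × 0.3 = 261/9130.
Target odds = 0.999/0.001 = 999.
Need 8ⁿ ≥ 999 ÷ (261/9130) = 1013430/29.
8⁵ = 32768 falls short of 1013430/29 but 8⁶ = 262144 reaches it, so n = 6.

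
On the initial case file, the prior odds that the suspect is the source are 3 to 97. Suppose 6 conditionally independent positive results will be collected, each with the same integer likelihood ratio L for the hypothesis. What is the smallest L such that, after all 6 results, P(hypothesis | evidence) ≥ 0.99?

4

Prior odds = 3/97.
Target odds = 0.99/0.01 = 99.
Need L⁶ ≥ 99 ÷ (3/97) = 3201.
3⁶ = 729 < 3201 ≤ 4096 = 4⁶, so L = 4.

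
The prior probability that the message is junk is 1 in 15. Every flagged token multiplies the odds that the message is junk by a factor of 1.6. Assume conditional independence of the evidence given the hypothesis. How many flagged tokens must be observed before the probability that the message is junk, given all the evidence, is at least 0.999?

21

Prior odds: (1/15) ÷ (14/15) = 1/14.
Likelihood ratio per flagged token = 1.6.
Target odds: 0.999 ÷ 0.001 = 999.
Need (1/14) × 1.6ⁿ ≥ 999, i.e. 1.6ⁿ ≥ 13986.
1.6²⁰ ≈12089.3 falls short of 13986 but 1.6²¹ ≈19342.8 reaches it, so n = 21.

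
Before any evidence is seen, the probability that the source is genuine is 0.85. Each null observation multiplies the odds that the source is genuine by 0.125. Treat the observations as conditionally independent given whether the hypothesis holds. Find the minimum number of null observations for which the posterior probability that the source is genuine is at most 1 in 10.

2

Prior odds = 0.85/0.15 = 17/3.
Likelihood ratio per null observation = 0.125.
Target posterior odds = 0.1/0.9 = 1/9.
Need (17/3) × 0.125ⁿ ≤ 1/9, i.e. 0.125ⁿ ≤ 1/51.
0.125¹ = 0.125 is still above 1/51 but 0.125² = 0.015625 is at or below it, so n = 2.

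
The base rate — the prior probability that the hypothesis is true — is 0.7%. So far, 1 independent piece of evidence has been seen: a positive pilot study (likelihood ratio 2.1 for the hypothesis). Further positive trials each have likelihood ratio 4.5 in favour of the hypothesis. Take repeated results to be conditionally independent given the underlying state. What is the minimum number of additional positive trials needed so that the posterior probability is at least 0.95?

Prior odds = 0.007/0.993 = 7/993.
Bayes factor of the evidence already in hand = 2.1.
Odds after that evidence = (7/993) × 2.1 = 49/3310.
Target odds = 0.95/0.05 = 19.
Need 4.5ⁿ ≥ 19 ÷ (49/3310) = 62890/49.
4.5⁴ = 410.0625 falls short of 62890/49 but 4.5⁵ = 1845.28125 reaches it, so n = 5.

5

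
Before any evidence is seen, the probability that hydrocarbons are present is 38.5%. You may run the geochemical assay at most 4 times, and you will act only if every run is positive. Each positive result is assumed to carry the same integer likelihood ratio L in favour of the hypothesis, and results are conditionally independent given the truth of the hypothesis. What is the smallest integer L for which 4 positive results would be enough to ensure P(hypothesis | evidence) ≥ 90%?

2

Prior odds = 0.385/0.615 = 77/123.
Target odds = 0.9/0.1 = 9.
Need L⁴ ≥ 9 ÷ (77/123) = 1107/77.
1⁴ = 1 < 1107/77 ≤ 16 = 2⁴, so L = 2.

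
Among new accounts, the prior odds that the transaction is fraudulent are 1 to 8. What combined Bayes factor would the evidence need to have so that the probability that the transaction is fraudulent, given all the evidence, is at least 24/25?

Prior odds = 0.125.
Target odds = 0.96/0.04 = 24.
Required Bayes factor = 24 ÷ 0.125 = 192.

192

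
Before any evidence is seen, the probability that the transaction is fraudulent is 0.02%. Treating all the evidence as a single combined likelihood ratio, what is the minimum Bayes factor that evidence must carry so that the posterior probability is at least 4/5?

19996

Prior odds = 0.0002/0.9998 = 1/4999.
Target odds = 0.8/0.2 = 4.
Required Bayes factor = 4 ÷ (1/4999) = 19996.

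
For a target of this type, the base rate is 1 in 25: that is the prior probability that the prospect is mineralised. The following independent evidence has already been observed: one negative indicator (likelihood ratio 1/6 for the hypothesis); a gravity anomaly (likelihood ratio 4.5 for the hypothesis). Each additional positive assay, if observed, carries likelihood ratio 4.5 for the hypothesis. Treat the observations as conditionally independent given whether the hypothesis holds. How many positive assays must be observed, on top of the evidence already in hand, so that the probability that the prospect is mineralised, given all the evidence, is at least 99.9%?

Prior odds = 0.04/0.96 = 1/24.
Combined Bayes factor of the evidence already in hand = (1/6) × 4.5 = 0.75.
Odds after that evidence = (1/24) × 0.75 = 0.03125.
Target odds = 0.999/0.001 = 999.
Need 4.5ⁿ ≥ 999 ÷ 0.03125 = 31968.
4.5⁶ = 8303.765625 falls short of 31968 but 4.5⁷ = 4782969/128 reaches it, so n = 7.

7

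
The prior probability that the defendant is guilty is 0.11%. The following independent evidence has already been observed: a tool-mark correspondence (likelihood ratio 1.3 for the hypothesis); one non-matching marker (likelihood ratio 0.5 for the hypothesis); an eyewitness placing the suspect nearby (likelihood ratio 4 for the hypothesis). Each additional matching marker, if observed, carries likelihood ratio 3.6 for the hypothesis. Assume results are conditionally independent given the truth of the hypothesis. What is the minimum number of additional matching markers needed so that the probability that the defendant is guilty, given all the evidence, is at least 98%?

Prior odds = 0.0011/0.9989 = 11/9989.
Combined Bayes factor of the evidence already in hand = 1.3 × 0.5 × 4 = 2.6.
Odds after that evidence = (11/9989) × 2.6 = 143/49945.
Target odds = 0.98/0.02 = 49.
Need 3.6ⁿ ≥ 49 ÷ (143/49945) = 2447305/143.
3.6⁷ = 612220032/78125 falls short of 2447305/143 but 3.6⁸ ≈28211.1 reaches it, so n = 8.

8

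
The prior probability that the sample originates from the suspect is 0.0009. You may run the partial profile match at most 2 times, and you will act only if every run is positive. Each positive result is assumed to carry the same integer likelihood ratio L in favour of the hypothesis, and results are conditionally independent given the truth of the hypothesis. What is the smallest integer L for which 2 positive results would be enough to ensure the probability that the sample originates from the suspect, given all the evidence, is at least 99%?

332

Prior odds = 0.0009/0.9991 = 9/9991.
Target odds = 0.99/0.01 = 99.
Need L² ≥ 99 ÷ (9/9991) = 109901.
331² = 109561 < 109901 ≤ 110224 = 332², so L = 332.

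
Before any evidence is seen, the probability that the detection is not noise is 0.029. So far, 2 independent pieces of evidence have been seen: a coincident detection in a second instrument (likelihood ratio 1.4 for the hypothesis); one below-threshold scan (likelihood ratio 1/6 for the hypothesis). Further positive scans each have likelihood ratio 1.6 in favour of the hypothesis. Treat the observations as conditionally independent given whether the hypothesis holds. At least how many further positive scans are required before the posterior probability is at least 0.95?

Prior odds = 0.029/0.971 = 29/971.
Combined Bayes factor of the evidence already in hand = 1.4 × (1/6) = 7/30.
Odds after that evidence = (29/971) × 7/30 = 203/29130.
Target odds = 0.95/0.05 = 19.
Need 1.6ⁿ ≥ 19 ÷ (203/29130) = 553470/203.
1.6¹⁶ ≈1844.67 falls short of 553470/203 but 1.6¹⁷ ≈2951.48 reaches it, so n = 17.

17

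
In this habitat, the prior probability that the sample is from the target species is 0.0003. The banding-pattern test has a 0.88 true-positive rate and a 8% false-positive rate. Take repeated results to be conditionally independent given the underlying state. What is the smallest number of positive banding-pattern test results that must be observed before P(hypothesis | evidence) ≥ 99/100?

Prior odds: 0.0003 ÷ 0.9997 = 3/9997.
Likelihood ratio of a positive result = 0.88/0.08 = 11.
Target posterior odds = 0.99/0.01 = 99.
Need (3/9997) × 11ⁿ ≥ 99, i.e. 11ⁿ ≥ 329901.
11⁵ = 161051 falls short of 329901 but 11⁶ = 1771561 reaches it, so n = 6.

6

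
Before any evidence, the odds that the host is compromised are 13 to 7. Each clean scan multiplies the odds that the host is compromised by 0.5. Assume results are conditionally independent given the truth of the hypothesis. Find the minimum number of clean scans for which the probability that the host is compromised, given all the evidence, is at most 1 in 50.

Prior odds = 13/7.
Likelihood ratio per clean scan = 0.5.
Target odds: 0.02 ÷ 0.98 = 1/49.
Require 0.5ⁿ ≤ 1/49 ÷ (13/7) = 1/91.
0.5⁶ = 0.015625 is still above 1/91 but 0.5⁷ = 0.0078125 is at or below it, so n = 7.

7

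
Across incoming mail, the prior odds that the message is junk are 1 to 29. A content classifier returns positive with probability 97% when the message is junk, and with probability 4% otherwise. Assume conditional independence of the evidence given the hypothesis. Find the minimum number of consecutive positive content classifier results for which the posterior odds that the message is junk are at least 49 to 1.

3

Prior odds = 1/29.
Likelihood ratio of a positive result = 0.97/0.04 = 24.25.
Target odds = 49.
Require 24.25ⁿ ≥ 49 ÷ (1/29) = 1421.
24.25² = 588.0625 falls short of 1421 but 24.25³ = 912673/64 reaches it, so n = 3.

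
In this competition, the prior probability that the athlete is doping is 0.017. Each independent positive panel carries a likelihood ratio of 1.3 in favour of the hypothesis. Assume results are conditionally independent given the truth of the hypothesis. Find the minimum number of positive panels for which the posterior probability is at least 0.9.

Prior odds = 0.017/0.983 = 17/983.
Likelihood ratio per positive panel = 1.3.
Target posterior odds = 0.9/0.1 = 9.
Require 1.3ⁿ ≥ 9 ÷ (17/983) = 8847/17.
1.3²³ ≈417.539 falls short of 8847/17 but 1.3²⁴ ≈542.801 reaches it, so n = 24.

24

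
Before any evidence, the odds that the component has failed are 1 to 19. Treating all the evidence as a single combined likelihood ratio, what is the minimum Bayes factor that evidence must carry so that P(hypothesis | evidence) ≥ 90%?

Prior odds = 1/19.
Target odds = 0.9/0.1 = 9.
Required Bayes factor = 9 ÷ (1/19) = 171.

171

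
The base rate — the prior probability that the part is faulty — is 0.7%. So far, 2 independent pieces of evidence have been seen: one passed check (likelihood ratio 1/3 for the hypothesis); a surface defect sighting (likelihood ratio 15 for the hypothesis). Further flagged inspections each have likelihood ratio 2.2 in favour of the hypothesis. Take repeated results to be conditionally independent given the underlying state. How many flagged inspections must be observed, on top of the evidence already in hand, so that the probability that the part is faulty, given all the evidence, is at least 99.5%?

Prior odds = 0.007/0.993 = 7/993.
Combined Bayes factor of the evidence already in hand = (1/3) × 15 = 5.
Odds after that evidence = (7/993) × 5 = 35/993.
Target odds = 0.995/0.005 = 199.
Need 2.2ⁿ ≥ 199 ÷ (35/993) = 197607/35.
2.2¹⁰ ≈2655.99 falls short of 197607/35 but 2.2¹¹ ≈5843.18 reaches it, so n = 11.

11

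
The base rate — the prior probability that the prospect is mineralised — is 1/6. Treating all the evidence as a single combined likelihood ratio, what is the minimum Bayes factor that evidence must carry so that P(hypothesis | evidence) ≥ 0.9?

45

Prior odds = (1/6)/(5/6) = 0.2.
Target odds = 0.9/0.1 = 9.
Required Bayes factor = 9 ÷ 0.2 = 45.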